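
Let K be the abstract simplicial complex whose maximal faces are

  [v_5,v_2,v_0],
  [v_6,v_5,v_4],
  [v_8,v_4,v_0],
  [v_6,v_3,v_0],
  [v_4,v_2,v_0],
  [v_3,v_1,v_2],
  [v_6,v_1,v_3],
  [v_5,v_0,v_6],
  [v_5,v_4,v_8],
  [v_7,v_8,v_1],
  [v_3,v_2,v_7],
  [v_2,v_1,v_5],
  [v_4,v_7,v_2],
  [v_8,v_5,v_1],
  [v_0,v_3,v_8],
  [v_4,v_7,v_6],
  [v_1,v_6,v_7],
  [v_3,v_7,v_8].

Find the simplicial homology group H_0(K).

H_0 = Z.

We work with the vertex ordering v_0 < v_1 < v_2 < v_3 < v_4 < v_5 < v_6 < v_7 < v_8. The simplices of K, each written with vertices in increasing order, are:

  0-simplices (9): [v_0], [v_1], [v_2], [v_3], [v_4], [v_5], [v_6], [v_7], [v_8]
  1-simplices (27): (27 of them)
  2-simplices (18): (18 of them)

giving chain groups C_0 ≅ Z^9, C_1 ≅ Z^27, C_2 ≅ Z^18.

Boundary ∂_1: C_1 → C_0 sends each edge [p,q] (with p < q) to q − p. For instance
  ∂[v_1,v_2] = [v_2] − [v_1].
The 9×27 boundary matrix has rank 8 and Smith normal form diag(1,1,1,1,1,1,1,1).

∂_2: C_2 → C_1 sends each 2-simplex [p,q,r] to [q,r] − [p,r] + [p,q]. For instance
  ∂[v_1,v_2,v_5] = [v_2,v_5] − [v_1,v_5] + [v_1,v_2],
  ∂[v_0,v_4,v_8] = [v_4,v_8] − [v_0,v_8] + [v_0,v_4].
As a 27×18 matrix over Z this has rank 18, with invariant factors (1,1,1,1,1,1,1,1,1,1,1,1,1,1,1,1,1,2).

From H_k ≅ ker(∂_k) / im(∂_{k+1}) we obtain:

  H_0: rank C_0 − rank ∂_1 = 9 − 8 = 1, and the invariant factors of ∂_1 are all 1, so H_0 = Z.

(K is a triangulation of the Klein bottle.)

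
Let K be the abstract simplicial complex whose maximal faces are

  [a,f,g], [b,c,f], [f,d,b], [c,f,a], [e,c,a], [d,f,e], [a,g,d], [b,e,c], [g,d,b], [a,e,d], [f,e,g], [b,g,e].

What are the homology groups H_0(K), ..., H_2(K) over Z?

H_0 ≅ Z,  H_1 ≅ Z/2Z,  H_2 = 0.

Order the vertices as a < b < c < d < e < f < g. Listing each simplex with vertices in this order, K has dimension 2 with simplices:

  0-simplices (7): a, b, c, d, e, f, g
  1-simplices (18): ac, ad, ae, af, ag, bc, bd, be, bf, bg, ce, cf, de, df, dg, ef, eg, fg
  2-simplices (12): ace, acf, ade, adg, afg, bce, bcf, bdf, bdg, beg, def, efg

so the chain groups are C_0 ≅ Z^7, C_1 ≅ Z^18, C_2 ≅ Z^12.

Boundary ∂_1: C_1 → C_0 maps an edge to its endpoints' difference, ∂[p,q] = q − p.
The resulting 7×18 matrix has rank 6, and its Smith normal form has invariant factors (1,1,1,1,1,1).

Boundary ∂_2: C_2 → C_1 sends each 2-simplex [p,q,r] to [q,r] − [p,r] + [p,q]. For instance
  ∂bdf = df − bf + bd,
  ∂acf = cf − af + ac.
The 18×12 boundary matrix has rank 12 and Smith normal form diag(1,1,1,1,1,1,1,1,1,1,1,2).

Reading off H_k = ker ∂_k / im ∂_{k+1}:

  H_0: rank C_0 − rank ∂_1 = 7 − 6 = 1, and the invariant factors of ∂_1 are all 1, so H_0 = Z.
  H_1: rank ker ∂_1 − rank ∂_2 = (18 − 6) − 12 = 0, and ∂_2 has invariant factor 2 > 1, so H_1 = Z/2Z.
  H_2: rank ker ∂_2 − rank ∂_3 = (12 − 12) − 0 = 0, and there is no ∂_3, so H_2 = 0.

(K is a triangulation of the real projective plane RP^2.)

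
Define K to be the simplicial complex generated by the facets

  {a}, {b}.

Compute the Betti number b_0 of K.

b_0 = 2.

Take the total order a < b on the vertex set. Then K (dimension 0) consists of the simplices:

  0-simplices (2): a, b

so the chain groups are C_0 ≅ Z^2.

Now H_k = ker ∂_k / im ∂_{k+1}, so:

  H_0: rank C_0 − rank ∂_1 = 2 − 0 = 2, and there is no ∂_1, so H_0 ≅ Z^2.

Hence the Betti numbers are b_0 = 2.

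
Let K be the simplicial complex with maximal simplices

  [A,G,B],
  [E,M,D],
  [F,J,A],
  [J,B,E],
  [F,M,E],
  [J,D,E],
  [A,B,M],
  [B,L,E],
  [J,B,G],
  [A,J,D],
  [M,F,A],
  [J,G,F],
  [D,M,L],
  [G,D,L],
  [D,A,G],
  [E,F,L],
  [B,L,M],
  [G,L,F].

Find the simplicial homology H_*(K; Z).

Fix the vertex order A < B < D < E < F < G < J < L < M and write every simplex with vertices in increasing order. Then dim K = 2 and the simplices of K are:

  0-simplices (9): A, B, D, E, F, G, J, L, M
  1-simplices (27): AB, AD, AF, AG, AJ, AM, BE, BG, BJ, BL, BM, DE, DG, DJ, DL, DM, EF, EJ, EL, EM, FG, FJ, FL, FM, GJ, GL, LM
  2-simplices (18): ABG, ABM, ADG, ADJ, AFJ, AFM, BEJ, BEL, BGJ, BLM, DEJ, DEM, DGL, DLM, EFL, EFM, FGJ, FGL

so the chain groups are C_0 ≅ Z^9, C_1 ≅ Z^27, C_2 ≅ Z^18.

∂_1: C_1 → C_0 maps an edge to its endpoints' difference, ∂[p,q] = q − p.
The 9×27 boundary matrix has rank 8 and Smith normal form diag(1,1,1,1,1,1,1,1).

∂_2: C_2 → C_1 maps a triangle to the signed sum of its edges. For instance
  ∂BEJ = EJ − BJ + BE,
  ∂BEL = EL − BL + BE.
This gives a 27×18 integer matrix of rank 18; reducing to Smith normal form yields diagonal entries (1,1,1,1,1,1,1,1,1,1,1,1,1,1,1,1,1,2).

Computing H_k = (kernel of ∂_k) / (image of ∂_{k+1}):

  H_0: rank C_0 − rank ∂_1 = 9 − 8 = 1, and the invariant factors of ∂_1 are all 1, so H_0 ≅ Z.
  H_1: rank ker ∂_1 − rank ∂_2 = (27 − 8) − 18 = 1, and ∂_2 has invariant factor 2 > 1, so H_1 ≅ Z ⊕ Z/2.
  H_2: rank ker ∂_2 − rank ∂_3 = (18 − 18) − 0 = 0, and there is no ∂_3, so H_2 ≅ 0.

H_0 = Z,  H_1 = Z ⊕ Z/2,  H_2 = 0.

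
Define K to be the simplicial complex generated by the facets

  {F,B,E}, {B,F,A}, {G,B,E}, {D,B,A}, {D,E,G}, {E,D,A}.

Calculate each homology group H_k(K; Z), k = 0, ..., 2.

Take the total order A < B < D < E < F < G on the vertex set. Then K (dimension 2) consists of the simplices:

  0-simplices (6): A, B, D, E, F, G
  1-simplices (12): AB, AD, AE, AF, BD, BE, BF, BG, DE, DG, EF, EG
  2-simplices (6): ABD, ABF, ADE, BEF, BEG, DEG

giving chain groups C_0 ≅ Z^6, C_1 ≅ Z^12, C_2 ≅ Z^6.

∂_1: C_1 → C_0 maps an edge to its endpoints' difference, ∂[p,q] = q − p. For instance
  ∂AD = D − A.
This gives a 6×12 integer matrix of rank 5; reducing to Smith normal form yields diagonal entries (1,1,1,1,1).

The boundary map ∂_2: C_2 → C_1 acts by ∂[p,q,r] = [q,r] − [p,r] + [p,q]. For instance
  ∂BEG = EG − BG + BE,
  ∂ADE = DE − AE + AD.
As a 12×6 matrix over Z this has rank 6, with invariant factors (1,1,1,1,1,1).

Reading off H_k = ker ∂_k / im ∂_{k+1}:

  H_0: rank C_0 − rank ∂_1 = 6 − 5 = 1, and the invariant factors of ∂_1 are all 1, so H_0 ≅ Z.
  H_1: rank ker ∂_1 − rank ∂_2 = (12 − 5) − 6 = 1, and the invariant factors of ∂_2 are all 1, so H_1 ≅ Z.
  H_2: rank ker ∂_2 − rank ∂_3 = (6 − 6) − 0 = 0, and there is no ∂_3, so H_2 ≅ 0.

As a check, the Euler characteristic is 6 − 12 + 6 = 0, which agrees with 1 − 1 + 0 = 0.

H_0 ≅ Z,  H_1 ≅ Z,  H_2 = 0.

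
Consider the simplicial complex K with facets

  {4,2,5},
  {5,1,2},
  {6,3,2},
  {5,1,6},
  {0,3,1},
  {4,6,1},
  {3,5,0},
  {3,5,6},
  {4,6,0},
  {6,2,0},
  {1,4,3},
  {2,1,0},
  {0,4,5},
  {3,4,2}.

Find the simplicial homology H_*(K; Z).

H_0 = Z,  H_1 = Z^2,  H_2 = Z.

Take the total order 0 < 1 < 2 < 3 < 4 < 5 < 6 on the vertex set. Then K (dimension 2) consists of the simplices:

  0-simplices (7): [0], [1], [2], [3], [4], [5], [6]
  1-simplices (21): [0,1], [0,2], [0,3], [0,4], [0,5], [0,6], [1,2], [1,3], [1,4], [1,5], [1,6], [2,3], [2,4], [2,5], [2,6], [3,4], [3,5], [3,6], [4,5], [4,6], [5,6]
  2-simplices (14): [0,1,2], [0,1,3], [0,2,6], [0,3,5], [0,4,5], [0,4,6], [1,2,5], [1,3,4], [1,4,6], [1,5,6], [2,3,4], [2,3,6], [2,4,5], [3,5,6]

Hence C_0 ≅ Z^7, C_1 ≅ Z^21, C_2 ≅ Z^14.

Boundary ∂_1: C_1 → C_0 is given by ∂[p,q] = [q] − [p]. For instance
  ∂[1,5] = [5] − [1].
As a 7×21 matrix over Z this has rank 6, with invariant factors (1,1,1,1,1,1).

The boundary map ∂_2: C_2 → C_1 sends each 2-simplex [p,q,r] to [q,r] − [p,r] + [p,q]. For instance
  ∂[0,4,5] = [4,5] − [0,5] + [0,4],
  ∂[0,1,2] = [1,2] − [0,2] + [0,1].
The 21×14 boundary matrix has rank 13 and Smith normal form diag(1,1,1,1,1,1,1,1,1,1,1,1,1).

Reading off H_k = ker ∂_k / im ∂_{k+1}:

  H_0: rank C_0 − rank ∂_1 = 7 − 6 = 1, and the invariant factors of ∂_1 are all 1, so H_0 ≅ Z.
  H_1: rank ker ∂_1 − rank ∂_2 = (21 − 6) − 13 = 2, and the invariant factors of ∂_2 are all 1, so H_1 ≅ Z^2.
  H_2: rank ker ∂_2 − rank ∂_3 = (14 − 13) − 0 = 1, and there is no ∂_3, so H_2 ≅ Z.

As a check, the Euler characteristic is 7 − 21 + 14 = 0, which agrees with 1 − 2 + 1 = 0.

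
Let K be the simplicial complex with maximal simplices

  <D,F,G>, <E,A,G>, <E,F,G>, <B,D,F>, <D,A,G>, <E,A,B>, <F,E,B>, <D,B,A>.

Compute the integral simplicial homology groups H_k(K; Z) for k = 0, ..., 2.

Take the total order A < B < D < E < F < G on the vertex set. Then K (dimension 2) consists of the simplices:

  0-simplices (6): A, B, D, E, F, G
  1-simplices (12): AB, AD, AE, AG, BD, BE, BF, DF, DG, EF, EG, FG
  2-simplices (8): ABD, ABE, ADG, AEG, BDF, BEF, DFG, EFG

Hence C_0 ≅ Z^6, C_1 ≅ Z^12, C_2 ≅ Z^8.

Boundary ∂_1: C_1 → C_0 maps an edge to its endpoints' difference, ∂[p,q] = q − p.
As a 6×12 matrix over Z this has rank 5, with invariant factors (1,1,1,1,1).

The boundary map ∂_2: C_2 → C_1 sends each 2-simplex [p,q,r] to [q,r] − [p,r] + [p,q]. For instance
  ∂ABE = BE − AE + AB,
  ∂BDF = DF − BF + BD.
The resulting 12×8 matrix has rank 7, and its Smith normal form has invariant factors (1,1,1,1,1,1,1).

From H_k ≅ ker(∂_k) / im(∂_{k+1}) we obtain:

  H_0: rank C_0 − rank ∂_1 = 6 − 5 = 1, and the invariant factors of ∂_1 are all 1, so H_0 ≅ Z.
  H_1: rank ker ∂_1 − rank ∂_2 = (12 − 5) − 7 = 0, and the invariant factors of ∂_2 are all 1, so H_1 ≅ 0.
  H_2: rank ker ∂_2 − rank ∂_3 = (8 − 7) − 0 = 1, and there is no ∂_3, so H_2 ≅ Z.

As a check, the Euler characteristic is 6 − 12 + 8 = 2, which agrees with 1 − 0 + 1 = 2.

H_0 = Z,  H_1 = 0,  H_2 = Z.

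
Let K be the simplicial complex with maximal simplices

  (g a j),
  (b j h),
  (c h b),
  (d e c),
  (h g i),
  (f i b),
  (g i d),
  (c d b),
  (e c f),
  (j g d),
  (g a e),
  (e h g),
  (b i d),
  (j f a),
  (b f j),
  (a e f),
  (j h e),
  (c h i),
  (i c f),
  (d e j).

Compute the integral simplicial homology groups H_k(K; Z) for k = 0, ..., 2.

K has 10 vertices, 30 edges, 20 triangles.
rank ∂_0 = 0, rank ∂_1 = 9 ⇒ b_0 = 10 − 0 − 9 = 1; all invariant factors of ∂_1 are 1 so no torsion. So H_0 ≅ Z.
rank ∂_1 = 9, rank ∂_2 = 20 ⇒ b_1 = 30 − 9 − 20 = 1; ∂_2 has invariant factor(s) [2] giving torsion. So H_1 ≅ Z ⊕ Z/2.
rank ∂_2 = 20, rank ∂_3 = 0 ⇒ b_2 = 20 − 20 − 0 = 0. So H_2 ≅ 0.

H_0 ≅ Z,  H_1 ≅ Z ⊕ Z/2,  H_2 = 0.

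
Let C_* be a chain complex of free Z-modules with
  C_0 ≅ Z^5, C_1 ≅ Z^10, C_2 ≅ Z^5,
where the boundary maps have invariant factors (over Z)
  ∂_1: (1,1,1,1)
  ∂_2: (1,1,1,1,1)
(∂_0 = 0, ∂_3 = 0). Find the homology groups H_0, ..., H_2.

H_0 ≅ Z,  H_1 ≅ Z,  H_2 = 0.

H_0: b_0 = 5 − 0 − 4 = 1; torsion from ∂_1 factors > 1: none. So H_0 ≅ Z.
H_1: b_1 = 10 − 4 − 5 = 1; torsion from ∂_2 factors > 1: none. So H_1 ≅ Z.
H_2: b_2 = 5 − 5 − 0 = 0; torsion from ∂_3 factors > 1: none. So H_2 ≅ 0.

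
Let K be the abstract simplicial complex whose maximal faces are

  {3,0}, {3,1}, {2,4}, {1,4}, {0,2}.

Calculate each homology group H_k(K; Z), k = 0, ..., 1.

Order the vertices as 0 < 1 < 2 < 3 < 4. Listing each simplex with vertices in this order, K has dimension 1 with simplices:

  0-simplices (5): [0], [1], [2], [3], [4]
  1-simplices (5): [0,2], [0,3], [1,3], [1,4], [2,4]

giving chain groups C_0 ≅ Z^5, C_1 ≅ Z^5.

Boundary ∂_1: C_1 → C_0 maps an edge to its endpoints' difference, ∂[p,q] = q − p.
The 5×5 boundary matrix has rank 4 and Smith normal form diag(1,1,1,1).

Reading off H_k = ker ∂_k / im ∂_{k+1}:

  H_0: rank C_0 − rank ∂_1 = 5 − 4 = 1, and the invariant factors of ∂_1 are all 1, so H_0 = Z.
  H_1: rank ker ∂_1 − rank ∂_2 = (5 − 4) − 0 = 1, and there is no ∂_2, so H_1 = Z.

As a check, the Euler characteristic is 5 − 5 = 0, which agrees with 1 − 1 = 0.

H_0 = Z,  H_1 = Z.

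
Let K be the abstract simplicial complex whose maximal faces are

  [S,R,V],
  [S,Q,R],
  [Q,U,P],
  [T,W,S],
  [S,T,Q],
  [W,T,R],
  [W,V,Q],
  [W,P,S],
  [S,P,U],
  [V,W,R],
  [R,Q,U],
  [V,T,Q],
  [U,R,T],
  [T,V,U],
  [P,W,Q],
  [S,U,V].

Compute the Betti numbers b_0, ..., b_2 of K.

b_0 = 1, b_1 = 2, b_2 = 1.

Order the vertices as P < Q < R < S < T < U < V < W. Listing each simplex with vertices in this order, K has dimension 2 with simplices:

  0-simplices (8): P, Q, R, S, T, U, V, W
  1-simplices (24): PQ, PS, PU, PW, QR, QS, QT, QU, QV, QW, RS, RT, RU, RV, RW, ST, SU, SV, SW, TU, TV, TW, UV, VW
  2-simplices (16): PQU, PQW, PSU, PSW, QRS, QRU, QST, QTV, QVW, RSV, RTU, RTW, RVW, STW, SUV, TUV

Hence C_0 ≅ Z^8, C_1 ≅ Z^24, C_2 ≅ Z^16.

∂_1: C_1 → C_0 maps an edge to its endpoints' difference, ∂[p,q] = q − p.
This gives a 8×24 integer matrix of rank 7; reducing to Smith normal form yields diagonal entries (1,1,1,1,1,1,1).

The boundary map ∂_2: C_2 → C_1 sends each 2-simplex [p,q,r] to [q,r] − [p,r] + [p,q]. For instance
  ∂RTU = TU − RU + RT,
  ∂QVW = VW − QW + QV.
The 24×16 boundary matrix has rank 15 and Smith normal form diag(1,1,1,1,1,1,1,1,1,1,1,1,1,1,1).

Computing H_k = (kernel of ∂_k) / (image of ∂_{k+1}):

  H_0: rank C_0 − rank ∂_1 = 8 − 7 = 1, and the invariant factors of ∂_1 are all 1, so H_0 ≅ Z.
  H_1: rank ker ∂_1 − rank ∂_2 = (24 − 7) − 15 = 2, and the invariant factors of ∂_2 are all 1, so H_1 ≅ Z^2.
  H_2: rank ker ∂_2 − rank ∂_3 = (16 − 15) − 0 = 1, and there is no ∂_3, so H_2 ≅ Z.

As a check, the Euler characteristic is 8 − 24 + 16 = 0, which agrees with 1 − 2 + 1 = 0.

Hence the Betti numbers are b_0 = 1, b_1 = 2, b_2 = 1.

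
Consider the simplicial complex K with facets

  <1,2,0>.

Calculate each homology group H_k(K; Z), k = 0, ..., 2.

Take the total order 0 < 1 < 2 on the vertex set. Then K (dimension 2) consists of the simplices:

  0-simplices (3): [0], [1], [2]
  1-simplices (3): [0,1], [0,2], [1,2]
  2-simplices (1): [0,1,2]

Hence C_0 ≅ Z^3, C_1 ≅ Z^3, C_2 ≅ Z^1.

Boundary ∂_1: C_1 → C_0 is given by ∂[p,q] = [q] − [p]. For instance
  ∂[1,2] = [2] − [1].
As a 3×3 matrix over Z this has rank 2, with invariant factors (1,1).

∂_2: C_2 → C_1 maps a triangle to the signed sum of its edges. For instance
  ∂[0,1,2] = [1,2] − [0,2] + [0,1].
As a 3×1 matrix over Z this has rank 1, with invariant factors (1).

Computing H_k = (kernel of ∂_k) / (image of ∂_{k+1}):

  H_0: rank C_0 − rank ∂_1 = 3 − 2 = 1, and the invariant factors of ∂_1 are all 1, so H_0 = Z.
  H_1: rank ker ∂_1 − rank ∂_2 = (3 − 2) − 1 = 0, and the invariant factors of ∂_2 are all 1, so H_1 = 0.
  H_2: rank ker ∂_2 − rank ∂_3 = (1 − 1) − 0 = 0, and there is no ∂_3, so H_2 = 0.

As a check, the Euler characteristic is 3 − 3 + 1 = 1, which agrees with 1 − 0 + 0 = 1.

H_0 ≅ Z,  H_1 = 0,  H_2 = 0.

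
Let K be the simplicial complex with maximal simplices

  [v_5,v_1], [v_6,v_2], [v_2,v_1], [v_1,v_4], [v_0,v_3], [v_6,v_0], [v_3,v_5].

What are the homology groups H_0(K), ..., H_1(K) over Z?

H_0 ≅ Z,  H_1 ≅ Z.

Order the vertices as v_0 < v_1 < v_2 < v_3 < v_4 < v_5 < v_6. Listing each simplex with vertices in this order, K has dimension 1 with simplices:

  0-simplices (7): [v_0], [v_1], [v_2], [v_3], [v_4], [v_5], [v_6]
  1-simplices (7): [v_0,v_3], [v_0,v_6], [v_1,v_2], [v_1,v_4], [v_1,v_5], [v_2,v_6], [v_3,v_5]

Hence C_0 ≅ Z^7, C_1 ≅ Z^7.

Boundary ∂_1: C_1 → C_0 is given by ∂[p,q] = [q] − [p]. For instance
  ∂[v_2,v_6] = [v_6] − [v_2].
This gives a 7×7 integer matrix of rank 6; reducing to Smith normal form yields diagonal entries (1,1,1,1,1,1).

Reading off H_k = ker ∂_k / im ∂_{k+1}:

  H_0: rank C_0 − rank ∂_1 = 7 − 6 = 1, and the invariant factors of ∂_1 are all 1, so H_0 ≅ Z.
  H_1: rank ker ∂_1 − rank ∂_2 = (7 − 6) − 0 = 1, and there is no ∂_2, so H_1 ≅ Z.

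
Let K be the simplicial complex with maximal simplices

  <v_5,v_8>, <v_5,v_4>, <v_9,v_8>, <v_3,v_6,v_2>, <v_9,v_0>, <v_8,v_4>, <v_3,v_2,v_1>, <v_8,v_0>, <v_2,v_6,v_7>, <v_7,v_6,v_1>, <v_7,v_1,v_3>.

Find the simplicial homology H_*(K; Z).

Order the vertices as v_0 < v_1 < v_2 < v_3 < v_4 < v_5 < v_6 < v_7 < v_8 < v_9. Listing each simplex with vertices in this order, K has dimension 2 with simplices:

  0-simplices (10): [v_0], [v_1], [v_2], [v_3], [v_4], [v_5], [v_6], [v_7], [v_8], [v_9]
  1-simplices (16): (16 of them)
  2-simplices (5): [v_1,v_2,v_3], [v_1,v_3,v_7], [v_1,v_6,v_7], [v_2,v_3,v_6], [v_2,v_6,v_7]

giving chain groups C_0 ≅ Z^10, C_1 ≅ Z^16, C_2 ≅ Z^5.

The boundary map ∂_1: C_1 → C_0 maps an edge to its endpoints' difference, ∂[p,q] = q − p. For instance
  ∂[v_1,v_6] = [v_6] − [v_1].
The 10×16 boundary matrix has rank 8 and Smith normal form diag(1,1,1,1,1,1,1,1).

∂_2: C_2 → C_1 sends each 2-simplex [p,q,r] to [q,r] − [p,r] + [p,q]. For instance
  ∂[v_1,v_2,v_3] = [v_2,v_3] − [v_1,v_3] + [v_1,v_2],
  ∂[v_2,v_3,v_6] = [v_3,v_6] − [v_2,v_6] + [v_2,v_3].
The resulting 16×5 matrix has rank 5, and its Smith normal form has invariant factors (1,1,1,1,1).

Reading off H_k = ker ∂_k / im ∂_{k+1}:

  H_0: rank C_0 − rank ∂_1 = 10 − 8 = 2, and the invariant factors of ∂_1 are all 1, so H_0 = Z^2.
  H_1: rank ker ∂_1 − rank ∂_2 = (16 − 8) − 5 = 3, and the invariant factors of ∂_2 are all 1, so H_1 = Z^3.
  H_2: rank ker ∂_2 − rank ∂_3 = (5 − 5) − 0 = 0, and there is no ∂_3, so H_2 = 0.

As a check, the Euler characteristic is 10 − 16 + 5 = -1, which agrees with 2 − 3 + 0 = -1.

H_0 ≅ Z^2,  H_1 ≅ Z^3,  H_2 = 0.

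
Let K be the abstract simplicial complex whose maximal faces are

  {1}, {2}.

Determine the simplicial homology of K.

Fix the vertex order 1 < 2 and write every simplex with vertices in increasing order. Then dim K = 0 and the simplices of K are:

  0-simplices (2): [1], [2]

so the chain groups are C_0 ≅ Z^2.

Now H_k = ker ∂_k / im ∂_{k+1}, so:

  H_0: rank C_0 − rank ∂_1 = 2 − 0 = 2, and there is no ∂_1, so H_0 = Z^2.

H_0 = Z^2.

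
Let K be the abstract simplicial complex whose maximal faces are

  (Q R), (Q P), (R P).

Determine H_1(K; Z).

Order the vertices as P < Q < R. Listing each simplex with vertices in this order, K has dimension 1 with simplices:

  0-simplices (3): P, Q, R
  1-simplices (3): PQ, PR, QR

giving chain groups C_0 ≅ Z^3, C_1 ≅ Z^3.

The boundary map ∂_1: C_1 → C_0 maps an edge to its endpoints' difference, ∂[p,q] = q − p. For instance
  ∂PR = R − P.
The 3×3 boundary matrix has rank 2 and Smith normal form diag(1,1).

Computing H_k = (kernel of ∂_k) / (image of ∂_{k+1}):

  H_1: rank ker ∂_1 − rank ∂_2 = (3 − 2) − 0 = 1, and there is no ∂_2, so H_1 ≅ Z.

(K is a triangulation of the circle S^1.)

H_1 = Z.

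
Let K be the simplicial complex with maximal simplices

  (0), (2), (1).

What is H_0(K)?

H_0 = Z^3.

We work with the vertex ordering 0 < 1 < 2. The simplices of K, each written with vertices in increasing order, are:

  0-simplices (3): [0], [1], [2]

so the chain groups are C_0 ≅ Z^3.

Now H_k = ker ∂_k / im ∂_{k+1}, so:

  H_0: rank C_0 − rank ∂_1 = 3 − 0 = 3, and there is no ∂_1, so H_0 ≅ Z^3.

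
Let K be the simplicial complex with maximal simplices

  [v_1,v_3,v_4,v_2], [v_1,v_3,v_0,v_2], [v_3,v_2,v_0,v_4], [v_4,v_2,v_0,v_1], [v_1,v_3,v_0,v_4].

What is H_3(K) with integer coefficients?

H_3 = Z.

We work with the vertex ordering v_0 < v_1 < v_2 < v_3 < v_4. The simplices of K, each written with vertices in increasing order, are:

  0-simplices (5): [v_0], [v_1], [v_2], [v_3], [v_4]
  1-simplices (10): [v_0,v_1], [v_0,v_2], [v_0,v_3], [v_0,v_4], [v_1,v_2], [v_1,v_3], [v_1,v_4], [v_2,v_3], [v_2,v_4], [v_3,v_4]
  2-simplices (10): [v_0,v_1,v_2], [v_0,v_1,v_3], [v_0,v_1,v_4], [v_0,v_2,v_3], [v_0,v_2,v_4], [v_0,v_3,v_4], [v_1,v_2,v_3], [v_1,v_2,v_4], [v_1,v_3,v_4], [v_2,v_3,v_4]
  3-simplices (5): [v_0,v_1,v_2,v_3], [v_0,v_1,v_2,v_4], [v_0,v_1,v_3,v_4], [v_0,v_2,v_3,v_4], [v_1,v_2,v_3,v_4]

giving chain groups C_0 ≅ Z^5, C_1 ≅ Z^10, C_2 ≅ Z^10, C_3 ≅ Z^5.

The boundary map ∂_1: C_1 → C_0 is given by ∂[p,q] = [q] − [p].
The 5×10 boundary matrix has rank 4 and Smith normal form diag(1,1,1,1).

The boundary map ∂_2: C_2 → C_1 sends each 2-simplex [p,q,r] to [q,r] − [p,r] + [p,q]. For instance
  ∂[v_1,v_2,v_3] = [v_2,v_3] − [v_1,v_3] + [v_1,v_2],
  ∂[v_0,v_1,v_2] = [v_1,v_2] − [v_0,v_2] + [v_0,v_1].
As a 10×10 matrix over Z this has rank 6, with invariant factors (1,1,1,1,1,1).

∂_3: C_3 → C_2 sends each 3-simplex σ to the alternating sum Σ_i (−1)^i (σ with its i-th vertex removed). For instance
  ∂[v_0,v_1,v_2,v_4] = [v_1,v_2,v_4] − [v_0,v_2,v_4] + [v_0,v_1,v_4] − [v_0,v_1,v_2],
  ∂[v_0,v_1,v_3,v_4] = [v_1,v_3,v_4] − [v_0,v_3,v_4] + [v_0,v_1,v_4] − [v_0,v_1,v_3].
As a 10×5 matrix over Z this has rank 4, with invariant factors (1,1,1,1).

Now H_k = ker ∂_k / im ∂_{k+1}, so:

  H_3: rank ker ∂_3 − rank ∂_4 = (5 − 4) − 0 = 1, and there is no ∂_4, so H_3 ≅ Z.

(K is a triangulation of the 3-sphere S^3.)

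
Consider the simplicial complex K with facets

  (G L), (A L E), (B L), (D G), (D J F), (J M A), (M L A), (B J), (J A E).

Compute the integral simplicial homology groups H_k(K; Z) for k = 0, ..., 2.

H_0 = Z,  H_1 = Z^2,  H_2 = 0.

Order the vertices as A < B < D < E < F < G < J < L < M. Listing each simplex with vertices in this order, K has dimension 2 with simplices:

  0-simplices (9): A, B, D, E, F, G, J, L, M
  1-simplices (15): AE, AJ, AL, AM, BJ, BL, DF, DG, DJ, EJ, EL, FJ, GL, JM, LM
  2-simplices (5): AEJ, AEL, AJM, ALM, DFJ

giving chain groups C_0 ≅ Z^9, C_1 ≅ Z^15, C_2 ≅ Z^5.

Boundary ∂_1: C_1 → C_0 maps an edge to its endpoints' difference, ∂[p,q] = q − p.
The resulting 9×15 matrix has rank 8, and its Smith normal form has invariant factors (1,1,1,1,1,1,1,1).

∂_2: C_2 → C_1 maps a triangle to the signed sum of its edges. For instance
  ∂AJM = JM − AM + AJ,
  ∂DFJ = FJ − DJ + DF.
The resulting 15×5 matrix has rank 5, and its Smith normal form has invariant factors (1,1,1,1,1).

Computing H_k = (kernel of ∂_k) / (image of ∂_{k+1}):

  H_0: rank C_0 − rank ∂_1 = 9 − 8 = 1, and the invariant factors of ∂_1 are all 1, so H_0 ≅ Z.
  H_1: rank ker ∂_1 − rank ∂_2 = (15 − 8) − 5 = 2, and the invariant factors of ∂_2 are all 1, so H_1 ≅ Z^2.
  H_2: rank ker ∂_2 − rank ∂_3 = (5 − 5) − 0 = 0, and there is no ∂_3, so H_2 ≅ 0.

As a check, the Euler characteristic is 9 − 15 + 5 = -1, which agrees with 1 − 2 + 0 = -1.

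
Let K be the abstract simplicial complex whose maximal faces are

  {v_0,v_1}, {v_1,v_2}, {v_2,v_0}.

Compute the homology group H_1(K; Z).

We work with the vertex ordering v_0 < v_1 < v_2. The simplices of K, each written with vertices in increasing order, are:

  0-simplices (3): [v_0], [v_1], [v_2]
  1-simplices (3): [v_0,v_1], [v_0,v_2], [v_1,v_2]

so the chain groups are C_0 ≅ Z^3, C_1 ≅ Z^3.

The boundary map ∂_1: C_1 → C_0 is given by ∂[p,q] = [q] − [p]. For instance
  ∂[v_1,v_2] = [v_2] − [v_1].
As a 3×3 matrix over Z this has rank 2, with invariant factors (1,1).

Reading off H_k = ker ∂_k / im ∂_{k+1}:

  H_1: rank ker ∂_1 − rank ∂_2 = (3 − 2) − 0 = 1, and there is no ∂_2, so H_1 ≅ Z.

(K is a triangulation of the circle S^1.)

H_1 = Z.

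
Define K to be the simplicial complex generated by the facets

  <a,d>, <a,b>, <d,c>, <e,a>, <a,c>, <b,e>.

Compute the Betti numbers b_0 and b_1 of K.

Take the total order a < b < c < d < e on the vertex set. Then K (dimension 1) consists of the simplices:

  0-simplices (5): a, b, c, d, e
  1-simplices (6): ab, ac, ad, ae, be, cd

giving chain groups C_0 ≅ Z^5, C_1 ≅ Z^6.

Boundary ∂_1: C_1 → C_0 maps an edge to its endpoints' difference, ∂[p,q] = q − p.
The resulting 5×6 matrix has rank 4, and its Smith normal form has invariant factors (1,1,1,1).

Reading off H_k = ker ∂_k / im ∂_{k+1}:

  H_0: rank C_0 − rank ∂_1 = 5 − 4 = 1, and the invariant factors of ∂_1 are all 1, so H_0 = Z.
  H_1: rank ker ∂_1 − rank ∂_2 = (6 − 4) − 0 = 2, and there is no ∂_2, so H_1 = Z^2.

Hence the Betti numbers are b_0 = 1, b_1 = 2.

b_0 = 1, b_1 = 2.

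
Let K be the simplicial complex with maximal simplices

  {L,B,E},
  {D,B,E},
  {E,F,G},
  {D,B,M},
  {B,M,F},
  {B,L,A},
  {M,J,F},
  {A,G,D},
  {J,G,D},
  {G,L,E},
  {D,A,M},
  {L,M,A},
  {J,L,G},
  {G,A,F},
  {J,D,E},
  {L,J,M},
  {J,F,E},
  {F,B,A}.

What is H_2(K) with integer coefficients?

Take the total order A < B < D < E < F < G < J < L < M on the vertex set. Then K (dimension 2) consists of the simplices:

  0-simplices (9): A, B, D, E, F, G, J, L, M
  1-simplices (27): AB, AD, AF, AG, AL, AM, BD, BE, BF, BL, BM, DE, DG, DJ, DM, EF, EG, EJ, EL, FG, FJ, FM, GJ, GL, JL, JM, LM
  2-simplices (18): ABF, ABL, ADG, ADM, AFG, ALM, BDE, BDM, BEL, BFM, DEJ, DGJ, EFG, EFJ, EGL, FJM, GJL, JLM

Hence C_0 ≅ Z^9, C_1 ≅ Z^27, C_2 ≅ Z^18.

The boundary map ∂_1: C_1 → C_0 maps an edge to its endpoints' difference, ∂[p,q] = q − p. For instance
  ∂DJ = J − D.
The 9×27 boundary matrix has rank 8 and Smith normal form diag(1,1,1,1,1,1,1,1).

Boundary ∂_2: C_2 → C_1 sends each 2-simplex [p,q,r] to [q,r] − [p,r] + [p,q]. For instance
  ∂GJL = JL − GL + GJ,
  ∂EFJ = FJ − EJ + EF.
The resulting 27×18 matrix has rank 18, and its Smith normal form has invariant factors (1,1,1,1,1,1,1,1,1,1,1,1,1,1,1,1,1,2).

Reading off H_k = ker ∂_k / im ∂_{k+1}:

  H_2: rank ker ∂_2 − rank ∂_3 = (18 − 18) − 0 = 0, and there is no ∂_3, so H_2 = 0.

H_2 = 0.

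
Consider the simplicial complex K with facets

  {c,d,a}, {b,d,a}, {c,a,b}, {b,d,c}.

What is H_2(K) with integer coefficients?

H_2 ≅ Z.

Order the vertices as a < b < c < d. Listing each simplex with vertices in this order, K has dimension 2 with simplices:

  0-simplices (4): a, b, c, d
  1-simplices (6): ab, ac, ad, bc, bd, cd
  2-simplices (4): abc, abd, acd, bcd

Hence C_0 ≅ Z^4, C_1 ≅ Z^6, C_2 ≅ Z^4.

The boundary map ∂_1: C_1 → C_0 is given by ∂[p,q] = [q] − [p]. For instance
  ∂bd = d − b.
This gives a 4×6 integer matrix of rank 3; reducing to Smith normal form yields diagonal entries (1,1,1).

The boundary map ∂_2: C_2 → C_1 maps a triangle to the signed sum of its edges. For instance
  ∂abc = bc − ac + ab,
  ∂bcd = cd − bd + bc.
The resulting 6×4 matrix has rank 3, and its Smith normal form has invariant factors (1,1,1).

From H_k ≅ ker(∂_k) / im(∂_{k+1}) we obtain:

  H_2: rank ker ∂_2 − rank ∂_3 = (4 − 3) − 0 = 1, and there is no ∂_3, so H_2 = Z.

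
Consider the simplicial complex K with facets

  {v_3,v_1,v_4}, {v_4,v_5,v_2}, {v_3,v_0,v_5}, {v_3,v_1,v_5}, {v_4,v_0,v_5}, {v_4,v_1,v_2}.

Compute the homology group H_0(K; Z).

H_0 ≅ Z.

Order the vertices as v_0 < v_1 < v_2 < v_3 < v_4 < v_5. Listing each simplex with vertices in this order, K has dimension 2 with simplices:

  0-simplices (6): [v_0], [v_1], [v_2], [v_3], [v_4], [v_5]
  1-simplices (12): [v_0,v_3], [v_0,v_4], [v_0,v_5], [v_1,v_2], [v_1,v_3], [v_1,v_4], [v_1,v_5], [v_2,v_4], [v_2,v_5], [v_3,v_4], [v_3,v_5], [v_4,v_5]
  2-simplices (6): [v_0,v_3,v_5], [v_0,v_4,v_5], [v_1,v_2,v_4], [v_1,v_3,v_4], [v_1,v_3,v_5], [v_2,v_4,v_5]

Hence C_0 ≅ Z^6, C_1 ≅ Z^12, C_2 ≅ Z^6.

Boundary ∂_1: C_1 → C_0 sends each edge [p,q] (with p < q) to q − p. For instance
  ∂[v_4,v_5] = [v_5] − [v_4].
The 6×12 boundary matrix has rank 5 and Smith normal form diag(1,1,1,1,1).

The boundary map ∂_2: C_2 → C_1 maps a triangle to the signed sum of its edges. For instance
  ∂[v_0,v_4,v_5] = [v_4,v_5] − [v_0,v_5] + [v_0,v_4],
  ∂[v_2,v_4,v_5] = [v_4,v_5] − [v_2,v_5] + [v_2,v_4].
This gives a 12×6 integer matrix of rank 6; reducing to Smith normal form yields diagonal entries (1,1,1,1,1,1).

Reading off H_k = ker ∂_k / im ∂_{k+1}:

  H_0: rank C_0 − rank ∂_1 = 6 − 5 = 1, and the invariant factors of ∂_1 are all 1, so H_0 = Z.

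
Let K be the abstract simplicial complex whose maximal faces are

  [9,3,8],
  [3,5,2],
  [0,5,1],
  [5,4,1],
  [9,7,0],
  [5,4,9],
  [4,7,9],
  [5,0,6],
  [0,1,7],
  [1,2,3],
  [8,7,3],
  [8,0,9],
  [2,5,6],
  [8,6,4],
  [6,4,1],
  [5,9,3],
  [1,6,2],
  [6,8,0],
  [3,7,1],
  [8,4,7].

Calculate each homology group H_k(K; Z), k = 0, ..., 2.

H_0 ≅ Z,  H_1 ≅ Z ⊕ Z/2,  H_2 = 0.

We work with the vertex ordering 0 < 1 < 2 < 3 < 4 < 5 < 6 < 7 < 8 < 9. The simplices of K, each written with vertices in increasing order, are:

  0-simplices (10): [0], [1], [2], [3], [4], [5], [6], [7], [8], [9]
  1-simplices (30): (30 of them)
  2-simplices (20): (20 of them)

so the chain groups are C_0 ≅ Z^10, C_1 ≅ Z^30, C_2 ≅ Z^20.

∂_1: C_1 → C_0 sends each edge [p,q] (with p < q) to q − p.
The resulting 10×30 matrix has rank 9, and its Smith normal form has invariant factors (1,1,1,1,1,1,1,1,1).

∂_2: C_2 → C_1 sends each 2-simplex [p,q,r] to [q,r] − [p,r] + [p,q]. For instance
  ∂[2,3,5] = [3,5] − [2,5] + [2,3],
  ∂[4,6,8] = [6,8] − [4,8] + [4,6].
As a 30×20 matrix over Z this has rank 20, with invariant factors (1,1,1,1,1,1,1,1,1,1,1,1,1,1,1,1,1,1,1,2).

Computing H_k = (kernel of ∂_k) / (image of ∂_{k+1}):

  H_0: rank C_0 − rank ∂_1 = 10 − 9 = 1, and the invariant factors of ∂_1 are all 1, so H_0 = Z.
  H_1: rank ker ∂_1 − rank ∂_2 = (30 − 9) − 20 = 1, and ∂_2 has invariant factor 2 > 1, so H_1 = Z ⊕ Z/2.
  H_2: rank ker ∂_2 − rank ∂_3 = (20 − 20) − 0 = 0, and there is no ∂_3, so H_2 = 0.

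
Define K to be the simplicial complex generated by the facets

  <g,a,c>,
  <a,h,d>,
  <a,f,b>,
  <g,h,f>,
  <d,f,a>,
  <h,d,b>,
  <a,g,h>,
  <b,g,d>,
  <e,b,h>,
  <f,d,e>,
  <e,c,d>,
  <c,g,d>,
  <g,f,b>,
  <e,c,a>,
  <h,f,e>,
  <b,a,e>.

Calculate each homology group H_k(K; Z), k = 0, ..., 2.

We work with the vertex ordering a < b < c < d < e < f < g < h. The simplices of K, each written with vertices in increasing order, are:

  0-simplices (8): a, b, c, d, e, f, g, h
  1-simplices (24): ab, ac, ad, ae, af, ag, ah, bd, be, bf, bg, bh, cd, ce, cg, de, df, dg, dh, ef, eh, fg, fh, gh
  2-simplices (16): abe, abf, ace, acg, adf, adh, agh, bdg, bdh, beh, bfg, cde, cdg, def, efh, fgh

Hence C_0 ≅ Z^8, C_1 ≅ Z^24, C_2 ≅ Z^16.

Boundary ∂_1: C_1 → C_0 sends each edge [p,q] (with p < q) to q − p.
This gives a 8×24 integer matrix of rank 7; reducing to Smith normal form yields diagonal entries (1,1,1,1,1,1,1).

∂_2: C_2 → C_1 maps a triangle to the signed sum of its edges. For instance
  ∂cdg = dg − cg + cd,
  ∂agh = gh − ah + ag.
The 24×16 boundary matrix has rank 15 and Smith normal form diag(1,1,1,1,1,1,1,1,1,1,1,1,1,1,1).

From H_k ≅ ker(∂_k) / im(∂_{k+1}) we obtain:

  H_0: rank C_0 − rank ∂_1 = 8 − 7 = 1, and the invariant factors of ∂_1 are all 1, so H_0 = Z.
  H_1: rank ker ∂_1 − rank ∂_2 = (24 − 7) − 15 = 2, and the invariant factors of ∂_2 are all 1, so H_1 = Z^2.
  H_2: rank ker ∂_2 − rank ∂_3 = (16 − 15) − 0 = 1, and there is no ∂_3, so H_2 = Z.

As a check, the Euler characteristic is 8 − 24 + 16 = 0, which agrees with 1 − 2 + 1 = 0.
(K is a triangulation of the torus T^2.)

H_0 = Z,  H_1 = Z^2,  H_2 = Z.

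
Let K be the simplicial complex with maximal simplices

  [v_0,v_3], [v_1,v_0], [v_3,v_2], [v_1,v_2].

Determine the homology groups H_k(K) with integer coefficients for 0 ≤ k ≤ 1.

Take the total order v_0 < v_1 < v_2 < v_3 on the vertex set. Then K (dimension 1) consists of the simplices:

  0-simplices (4): [v_0], [v_1], [v_2], [v_3]
  1-simplices (4): [v_0,v_1], [v_0,v_3], [v_1,v_2], [v_2,v_3]

Hence C_0 ≅ Z^4, C_1 ≅ Z^4.

Boundary ∂_1: C_1 → C_0 is given by ∂[p,q] = [q] − [p]. For instance
  ∂[v_0,v_1] = [v_1] − [v_0].
As a 4×4 matrix over Z this has rank 3, with invariant factors (1,1,1).

Now H_k = ker ∂_k / im ∂_{k+1}, so:

  H_0: rank C_0 − rank ∂_1 = 4 − 3 = 1, and the invariant factors of ∂_1 are all 1, so H_0 = Z.
  H_1: rank ker ∂_1 − rank ∂_2 = (4 − 3) − 0 = 1, and there is no ∂_2, so H_1 = Z.

H_0 ≅ Z,  H_1 ≅ Z.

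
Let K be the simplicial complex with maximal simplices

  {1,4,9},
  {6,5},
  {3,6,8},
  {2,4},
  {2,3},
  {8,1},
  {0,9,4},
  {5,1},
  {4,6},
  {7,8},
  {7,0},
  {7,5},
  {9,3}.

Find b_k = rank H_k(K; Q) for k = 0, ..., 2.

b_0 = 1, b_1 = 6, b_2 = 0.

Take the total order 0 < 1 < 2 < 3 < 4 < 5 < 6 < 7 < 8 < 9 on the vertex set. Then K (dimension 2) consists of the simplices:

  0-simplices (10): [0], [1], [2], [3], [4], [5], [6], [7], [8], [9]
  1-simplices (18): [0,4], [0,7], [0,9], [1,4], [1,5], [1,8], [1,9], [2,3], [2,4], [3,6], [3,8], [3,9], [4,6], [4,9], [5,6], [5,7], [6,8], [7,8]
  2-simplices (3): [0,4,9], [1,4,9], [3,6,8]

Hence C_0 ≅ Z^10, C_1 ≅ Z^18, C_2 ≅ Z^3.

The boundary map ∂_1: C_1 → C_0 is given by ∂[p,q] = [q] − [p].
This gives a 10×18 integer matrix of rank 9; reducing to Smith normal form yields diagonal entries (1,1,1,1,1,1,1,1,1).

The boundary map ∂_2: C_2 → C_1 sends each 2-simplex [p,q,r] to [q,r] − [p,r] + [p,q]. For instance
  ∂[1,4,9] = [4,9] − [1,9] + [1,4],
  ∂[0,4,9] = [4,9] − [0,9] + [0,4].
The resulting 18×3 matrix has rank 3, and its Smith normal form has invariant factors (1,1,1).

From H_k ≅ ker(∂_k) / im(∂_{k+1}) we obtain:

  H_0: rank C_0 − rank ∂_1 = 10 − 9 = 1, and the invariant factors of ∂_1 are all 1, so H_0 ≅ Z.
  H_1: rank ker ∂_1 − rank ∂_2 = (18 − 9) − 3 = 6, and the invariant factors of ∂_2 are all 1, so H_1 ≅ Z^6.
  H_2: rank ker ∂_2 − rank ∂_3 = (3 − 3) − 0 = 0, and there is no ∂_3, so H_2 ≅ 0.

As a check, the Euler characteristic is 10 − 18 + 3 = -5, which agrees with 1 − 6 + 0 = -5.

Hence the Betti numbers are b_0 = 1, b_1 = 6, b_2 = 0.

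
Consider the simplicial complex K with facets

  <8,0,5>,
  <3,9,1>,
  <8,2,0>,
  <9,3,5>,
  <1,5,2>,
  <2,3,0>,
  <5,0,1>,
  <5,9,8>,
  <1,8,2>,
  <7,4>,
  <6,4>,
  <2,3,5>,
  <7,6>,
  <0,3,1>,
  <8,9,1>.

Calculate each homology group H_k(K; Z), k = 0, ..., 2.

H_0 = Z^2,  H_1 = Z ⊕ Z/2Z,  H_2 = 0.

We work with the vertex ordering 0 < 1 < 2 < 3 < 4 < 5 < 6 < 7 < 8 < 9. The simplices of K, each written with vertices in increasing order, are:

  0-simplices (10): [0], [1], [2], [3], [4], [5], [6], [7], [8], [9]
  1-simplices (21): [0,1], [0,2], [0,3], [0,5], [0,8], [1,2], [1,3], [1,5], [1,8], [1,9], [2,3], [2,5], [2,8], [3,5], [3,9], [4,6], [4,7], [5,8], [5,9], [6,7], [8,9]
  2-simplices (12): [0,1,3], [0,1,5], [0,2,3], [0,2,8], [0,5,8], [1,2,5], [1,2,8], [1,3,9], [1,8,9], [2,3,5], [3,5,9], [5,8,9]

Hence C_0 ≅ Z^10, C_1 ≅ Z^21, C_2 ≅ Z^12.

Boundary ∂_1: C_1 → C_0 is given by ∂[p,q] = [q] − [p].
The resulting 10×21 matrix has rank 8, and its Smith normal form has invariant factors (1,1,1,1,1,1,1,1).

The boundary map ∂_2: C_2 → C_1 maps a triangle to the signed sum of its edges. For instance
  ∂[0,1,3] = [1,3] − [0,3] + [0,1],
  ∂[1,3,9] = [3,9] − [1,9] + [1,3].
The resulting 21×12 matrix has rank 12, and its Smith normal form has invariant factors (1,1,1,1,1,1,1,1,1,1,1,2).

Reading off H_k = ker ∂_k / im ∂_{k+1}:

  H_0: rank C_0 − rank ∂_1 = 10 − 8 = 2, and the invariant factors of ∂_1 are all 1, so H_0 ≅ Z^2.
  H_1: rank ker ∂_1 − rank ∂_2 = (21 − 8) − 12 = 1, and ∂_2 has invariant factor 2 > 1, so H_1 ≅ Z ⊕ Z/2Z.
  H_2: rank ker ∂_2 − rank ∂_3 = (12 − 12) − 0 = 0, and there is no ∂_3, so H_2 ≅ 0.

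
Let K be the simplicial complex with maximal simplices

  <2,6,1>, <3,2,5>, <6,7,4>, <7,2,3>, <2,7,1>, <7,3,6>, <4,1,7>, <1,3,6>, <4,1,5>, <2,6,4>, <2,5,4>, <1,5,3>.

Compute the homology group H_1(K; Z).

H_1 ≅ Z/2Z.

Fix the vertex order 1 < 2 < 3 < 4 < 5 < 6 < 7 and write every simplex with vertices in increasing order. Then dim K = 2 and the simplices of K are:

  0-simplices (7): [1], [2], [3], [4], [5], [6], [7]
  1-simplices (18): [1,2], [1,3], [1,4], [1,5], [1,6], [1,7], [2,3], [2,4], [2,5], [2,6], [2,7], [3,5], [3,6], [3,7], [4,5], [4,6], [4,7], [6,7]
  2-simplices (12): [1,2,6], [1,2,7], [1,3,5], [1,3,6], [1,4,5], [1,4,7], [2,3,5], [2,3,7], [2,4,5], [2,4,6], [3,6,7], [4,6,7]

giving chain groups C_0 ≅ Z^7, C_1 ≅ Z^18, C_2 ≅ Z^12.

∂_1: C_1 → C_0 is given by ∂[p,q] = [q] − [p].
This gives a 7×18 integer matrix of rank 6; reducing to Smith normal form yields diagonal entries (1,1,1,1,1,1).

The boundary map ∂_2: C_2 → C_1 sends each 2-simplex [p,q,r] to [q,r] − [p,r] + [p,q]. For instance
  ∂[2,3,5] = [3,5] − [2,5] + [2,3],
  ∂[1,2,6] = [2,6] − [1,6] + [1,2].
This gives a 18×12 integer matrix of rank 12; reducing to Smith normal form yields diagonal entries (1,1,1,1,1,1,1,1,1,1,1,2).

Now H_k = ker ∂_k / im ∂_{k+1}, so:

  H_1: rank ker ∂_1 − rank ∂_2 = (18 − 6) − 12 = 0, and ∂_2 has invariant factor 2 > 1, so H_1 = Z/2Z.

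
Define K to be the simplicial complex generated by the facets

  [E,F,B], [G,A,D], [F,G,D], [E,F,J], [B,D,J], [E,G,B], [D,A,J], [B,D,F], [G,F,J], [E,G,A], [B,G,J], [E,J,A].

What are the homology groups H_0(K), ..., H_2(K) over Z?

We work with the vertex ordering A < B < D < E < F < G < J. The simplices of K, each written with vertices in increasing order, are:

  0-simplices (7): A, B, D, E, F, G, J
  1-simplices (18): AD, AE, AG, AJ, BD, BE, BF, BG, BJ, DF, DG, DJ, EF, EG, EJ, FG, FJ, GJ
  2-simplices (12): ADG, ADJ, AEG, AEJ, BDF, BDJ, BEF, BEG, BGJ, DFG, EFJ, FGJ

giving chain groups C_0 ≅ Z^7, C_1 ≅ Z^18, C_2 ≅ Z^12.

Boundary ∂_1: C_1 → C_0 maps an edge to its endpoints' difference, ∂[p,q] = q − p. For instance
  ∂AJ = J − A.
The resulting 7×18 matrix has rank 6, and its Smith normal form has invariant factors (1,1,1,1,1,1).

∂_2: C_2 → C_1 sends each 2-simplex [p,q,r] to [q,r] − [p,r] + [p,q]. For instance
  ∂ADJ = DJ − AJ + AD,
  ∂BGJ = GJ − BJ + BG.
As a 18×12 matrix over Z this has rank 12, with invariant factors (1,1,1,1,1,1,1,1,1,1,1,2).

Reading off H_k = ker ∂_k / im ∂_{k+1}:

  H_0: rank C_0 − rank ∂_1 = 7 − 6 = 1, and the invariant factors of ∂_1 are all 1, so H_0 = Z.
  H_1: rank ker ∂_1 − rank ∂_2 = (18 − 6) − 12 = 0, and ∂_2 has invariant factor 2 > 1, so H_1 = Z/2Z.
  H_2: rank ker ∂_2 − rank ∂_3 = (12 − 12) − 0 = 0, and there is no ∂_3, so H_2 = 0.

(K is a triangulation of the real projective plane RP^2.)

H_0 ≅ Z,  H_1 ≅ Z/2Z,  H_2 = 0.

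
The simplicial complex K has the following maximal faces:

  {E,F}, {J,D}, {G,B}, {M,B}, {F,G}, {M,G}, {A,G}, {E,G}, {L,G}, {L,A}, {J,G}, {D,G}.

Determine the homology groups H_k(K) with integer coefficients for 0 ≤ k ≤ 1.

Fix the vertex order A < B < D < E < F < G < J < L < M and write every simplex with vertices in increasing order. Then dim K = 1 and the simplices of K are:

  0-simplices (9): A, B, D, E, F, G, J, L, M
  1-simplices (12): AG, AL, BG, BM, DG, DJ, EF, EG, FG, GJ, GL, GM

so the chain groups are C_0 ≅ Z^9, C_1 ≅ Z^12.

∂_1: C_1 → C_0 sends each edge [p,q] (with p < q) to q − p.
The resulting 9×12 matrix has rank 8, and its Smith normal form has invariant factors (1,1,1,1,1,1,1,1).

Now H_k = ker ∂_k / im ∂_{k+1}, so:

  H_0: rank C_0 − rank ∂_1 = 9 − 8 = 1, and the invariant factors of ∂_1 are all 1, so H_0 = Z.
  H_1: rank ker ∂_1 − rank ∂_2 = (12 − 8) − 0 = 4, and there is no ∂_2, so H_1 = Z^4.

H_0 ≅ Z,  H_1 ≅ Z^4.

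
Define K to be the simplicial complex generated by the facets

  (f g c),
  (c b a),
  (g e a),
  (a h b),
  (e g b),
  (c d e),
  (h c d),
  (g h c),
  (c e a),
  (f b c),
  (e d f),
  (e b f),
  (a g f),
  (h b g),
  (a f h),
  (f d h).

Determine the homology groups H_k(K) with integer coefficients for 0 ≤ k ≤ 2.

H_0 ≅ Z,  H_1 ≅ Z^2,  H_2 ≅ Z.

Fix the vertex order a < b < c < d < e < f < g < h and write every simplex with vertices in increasing order. Then dim K = 2 and the simplices of K are:

  0-simplices (8): a, b, c, d, e, f, g, h
  1-simplices (24): ab, ac, ae, af, ag, ah, bc, be, bf, bg, bh, cd, ce, cf, cg, ch, de, df, dh, ef, eg, fg, fh, gh
  2-simplices (16): abc, abh, ace, aeg, afg, afh, bcf, bef, beg, bgh, cde, cdh, cfg, cgh, def, dfh

giving chain groups C_0 ≅ Z^8, C_1 ≅ Z^24, C_2 ≅ Z^16.

∂_1: C_1 → C_0 sends each edge [p,q] (with p < q) to q − p.
This gives a 8×24 integer matrix of rank 7; reducing to Smith normal form yields diagonal entries (1,1,1,1,1,1,1).

Boundary ∂_2: C_2 → C_1 sends each 2-simplex [p,q,r] to [q,r] − [p,r] + [p,q]. For instance
  ∂afg = fg − ag + af,
  ∂ace = ce − ae + ac.
This gives a 24×16 integer matrix of rank 15; reducing to Smith normal form yields diagonal entries (1,1,1,1,1,1,1,1,1,1,1,1,1,1,1).

Reading off H_k = ker ∂_k / im ∂_{k+1}:

  H_0: rank C_0 − rank ∂_1 = 8 − 7 = 1, and the invariant factors of ∂_1 are all 1, so H_0 ≅ Z.
  H_1: rank ker ∂_1 − rank ∂_2 = (24 − 7) − 15 = 2, and the invariant factors of ∂_2 are all 1, so H_1 ≅ Z^2.
  H_2: rank ker ∂_2 − rank ∂_3 = (16 − 15) − 0 = 1, and there is no ∂_3, so H_2 ≅ Z.

(K is a triangulation of the torus T^2.)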